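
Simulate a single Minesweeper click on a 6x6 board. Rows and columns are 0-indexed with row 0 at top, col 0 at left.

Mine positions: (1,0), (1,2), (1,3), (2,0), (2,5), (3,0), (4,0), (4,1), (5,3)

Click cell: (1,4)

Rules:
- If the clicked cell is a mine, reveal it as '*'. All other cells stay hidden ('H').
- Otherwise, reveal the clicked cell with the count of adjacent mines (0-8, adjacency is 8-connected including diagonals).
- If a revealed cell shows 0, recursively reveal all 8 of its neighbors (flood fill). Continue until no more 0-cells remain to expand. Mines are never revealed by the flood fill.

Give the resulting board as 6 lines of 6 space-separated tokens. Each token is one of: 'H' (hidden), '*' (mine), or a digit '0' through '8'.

H H H H H H
H H H H 2 H
H H H H H H
H H H H H H
H H H H H H
H H H H H H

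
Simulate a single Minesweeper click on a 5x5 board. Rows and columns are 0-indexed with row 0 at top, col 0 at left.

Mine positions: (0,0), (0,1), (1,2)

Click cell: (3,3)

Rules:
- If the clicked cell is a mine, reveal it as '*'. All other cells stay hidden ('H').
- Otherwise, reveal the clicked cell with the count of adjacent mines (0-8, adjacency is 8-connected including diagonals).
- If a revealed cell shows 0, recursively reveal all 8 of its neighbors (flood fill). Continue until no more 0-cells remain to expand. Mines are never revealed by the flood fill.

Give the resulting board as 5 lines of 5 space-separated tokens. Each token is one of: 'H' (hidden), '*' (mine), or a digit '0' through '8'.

H H H 1 0
2 3 H 1 0
0 1 1 1 0
0 0 0 0 0
0 0 0 0 0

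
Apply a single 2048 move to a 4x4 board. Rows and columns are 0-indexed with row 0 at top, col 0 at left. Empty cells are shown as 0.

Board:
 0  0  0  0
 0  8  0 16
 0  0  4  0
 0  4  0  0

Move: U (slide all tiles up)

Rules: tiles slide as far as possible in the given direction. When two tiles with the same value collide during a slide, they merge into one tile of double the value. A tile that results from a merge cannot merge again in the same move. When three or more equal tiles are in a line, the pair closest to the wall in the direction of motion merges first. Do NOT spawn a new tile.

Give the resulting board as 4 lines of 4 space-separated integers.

Answer:  0  8  4 16
 0  4  0  0
 0  0  0  0
 0  0  0  0

Derivation:
Slide up:
col 0: [0, 0, 0, 0] -> [0, 0, 0, 0]
col 1: [0, 8, 0, 4] -> [8, 4, 0, 0]
col 2: [0, 0, 4, 0] -> [4, 0, 0, 0]
col 3: [0, 16, 0, 0] -> [16, 0, 0, 0]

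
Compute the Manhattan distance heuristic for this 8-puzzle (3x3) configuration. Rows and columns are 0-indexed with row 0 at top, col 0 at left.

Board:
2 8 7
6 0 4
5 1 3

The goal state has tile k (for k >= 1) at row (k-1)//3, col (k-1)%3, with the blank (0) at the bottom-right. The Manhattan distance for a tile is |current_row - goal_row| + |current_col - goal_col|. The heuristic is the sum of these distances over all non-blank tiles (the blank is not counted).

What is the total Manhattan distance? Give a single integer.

Tile 2: (0,0)->(0,1) = 1
Tile 8: (0,1)->(2,1) = 2
Tile 7: (0,2)->(2,0) = 4
Tile 6: (1,0)->(1,2) = 2
Tile 4: (1,2)->(1,0) = 2
Tile 5: (2,0)->(1,1) = 2
Tile 1: (2,1)->(0,0) = 3
Tile 3: (2,2)->(0,2) = 2
Sum: 1 + 2 + 4 + 2 + 2 + 2 + 3 + 2 = 18

Answer: 18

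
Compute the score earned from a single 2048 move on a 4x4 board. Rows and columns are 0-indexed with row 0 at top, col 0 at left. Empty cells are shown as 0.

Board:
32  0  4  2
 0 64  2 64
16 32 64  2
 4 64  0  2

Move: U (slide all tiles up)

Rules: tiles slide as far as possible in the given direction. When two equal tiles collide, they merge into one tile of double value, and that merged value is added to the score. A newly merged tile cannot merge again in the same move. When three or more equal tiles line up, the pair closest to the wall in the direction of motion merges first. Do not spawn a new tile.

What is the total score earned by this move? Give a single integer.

Slide up:
col 0: [32, 0, 16, 4] -> [32, 16, 4, 0]  score +0 (running 0)
col 1: [0, 64, 32, 64] -> [64, 32, 64, 0]  score +0 (running 0)
col 2: [4, 2, 64, 0] -> [4, 2, 64, 0]  score +0 (running 0)
col 3: [2, 64, 2, 2] -> [2, 64, 4, 0]  score +4 (running 4)
Board after move:
32 64  4  2
16 32  2 64
 4 64 64  4
 0  0  0  0

Answer: 4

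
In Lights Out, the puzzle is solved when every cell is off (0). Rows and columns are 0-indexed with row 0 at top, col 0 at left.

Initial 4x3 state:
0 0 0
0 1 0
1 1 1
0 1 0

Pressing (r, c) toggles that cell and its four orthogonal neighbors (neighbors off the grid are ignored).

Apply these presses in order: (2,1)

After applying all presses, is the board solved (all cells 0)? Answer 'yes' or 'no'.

Answer: yes

Derivation:
After press 1 at (2,1):
0 0 0
0 0 0
0 0 0
0 0 0

Lights still on: 0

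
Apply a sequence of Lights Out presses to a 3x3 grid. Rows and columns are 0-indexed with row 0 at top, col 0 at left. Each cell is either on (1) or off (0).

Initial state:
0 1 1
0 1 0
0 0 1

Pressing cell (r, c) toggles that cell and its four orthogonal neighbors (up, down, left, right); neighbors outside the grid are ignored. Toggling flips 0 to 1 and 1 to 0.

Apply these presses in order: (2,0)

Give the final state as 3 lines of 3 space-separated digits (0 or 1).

Answer: 0 1 1
1 1 0
1 1 1

Derivation:
After press 1 at (2,0):
0 1 1
1 1 0
1 1 1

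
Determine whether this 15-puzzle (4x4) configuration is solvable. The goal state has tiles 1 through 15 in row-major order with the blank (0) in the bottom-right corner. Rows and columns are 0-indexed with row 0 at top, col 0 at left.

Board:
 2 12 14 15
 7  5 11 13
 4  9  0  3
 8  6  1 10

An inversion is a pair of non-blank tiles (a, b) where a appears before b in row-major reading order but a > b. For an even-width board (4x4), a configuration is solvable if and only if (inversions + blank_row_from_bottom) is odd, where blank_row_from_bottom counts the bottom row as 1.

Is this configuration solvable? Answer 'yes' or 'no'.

Inversions: 65
Blank is in row 2 (0-indexed from top), which is row 2 counting from the bottom (bottom = 1).
65 + 2 = 67, which is odd, so the puzzle is solvable.

Answer: yes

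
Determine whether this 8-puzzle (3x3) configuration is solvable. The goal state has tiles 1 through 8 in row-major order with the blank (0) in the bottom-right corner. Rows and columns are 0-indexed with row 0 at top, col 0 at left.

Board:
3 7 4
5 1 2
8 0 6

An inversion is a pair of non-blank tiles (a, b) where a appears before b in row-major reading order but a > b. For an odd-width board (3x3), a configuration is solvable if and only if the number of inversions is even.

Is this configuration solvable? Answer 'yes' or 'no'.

Inversions (pairs i<j in row-major order where tile[i] > tile[j] > 0): 12
12 is even, so the puzzle is solvable.

Answer: yes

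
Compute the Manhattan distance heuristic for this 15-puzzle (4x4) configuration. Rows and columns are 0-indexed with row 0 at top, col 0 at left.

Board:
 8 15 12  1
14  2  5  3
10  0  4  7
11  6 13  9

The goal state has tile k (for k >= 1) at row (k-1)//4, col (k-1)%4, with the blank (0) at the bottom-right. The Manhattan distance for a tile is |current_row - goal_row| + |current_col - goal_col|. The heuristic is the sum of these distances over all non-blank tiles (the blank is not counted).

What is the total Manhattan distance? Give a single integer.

Answer: 39

Derivation:
Tile 8: at (0,0), goal (1,3), distance |0-1|+|0-3| = 4
Tile 15: at (0,1), goal (3,2), distance |0-3|+|1-2| = 4
Tile 12: at (0,2), goal (2,3), distance |0-2|+|2-3| = 3
Tile 1: at (0,3), goal (0,0), distance |0-0|+|3-0| = 3
Tile 14: at (1,0), goal (3,1), distance |1-3|+|0-1| = 3
Tile 2: at (1,1), goal (0,1), distance |1-0|+|1-1| = 1
Tile 5: at (1,2), goal (1,0), distance |1-1|+|2-0| = 2
Tile 3: at (1,3), goal (0,2), distance |1-0|+|3-2| = 2
Tile 10: at (2,0), goal (2,1), distance |2-2|+|0-1| = 1
Tile 4: at (2,2), goal (0,3), distance |2-0|+|2-3| = 3
Tile 7: at (2,3), goal (1,2), distance |2-1|+|3-2| = 2
Tile 11: at (3,0), goal (2,2), distance |3-2|+|0-2| = 3
Tile 6: at (3,1), goal (1,1), distance |3-1|+|1-1| = 2
Tile 13: at (3,2), goal (3,0), distance |3-3|+|2-0| = 2
Tile 9: at (3,3), goal (2,0), distance |3-2|+|3-0| = 4
Sum: 4 + 4 + 3 + 3 + 3 + 1 + 2 + 2 + 1 + 3 + 2 + 3 + 2 + 2 + 4 = 39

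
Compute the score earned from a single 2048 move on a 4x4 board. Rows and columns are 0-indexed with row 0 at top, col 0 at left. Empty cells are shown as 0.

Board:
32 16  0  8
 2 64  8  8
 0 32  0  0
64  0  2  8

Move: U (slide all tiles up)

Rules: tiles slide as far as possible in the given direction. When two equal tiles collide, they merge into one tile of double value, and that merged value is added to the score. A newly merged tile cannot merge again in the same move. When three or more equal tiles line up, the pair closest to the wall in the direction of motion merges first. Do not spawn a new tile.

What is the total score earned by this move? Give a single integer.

Slide up:
col 0: [32, 2, 0, 64] -> [32, 2, 64, 0]  score +0 (running 0)
col 1: [16, 64, 32, 0] -> [16, 64, 32, 0]  score +0 (running 0)
col 2: [0, 8, 0, 2] -> [8, 2, 0, 0]  score +0 (running 0)
col 3: [8, 8, 0, 8] -> [16, 8, 0, 0]  score +16 (running 16)
Board after move:
32 16  8 16
 2 64  2  8
64 32  0  0
 0  0  0  0

Answer: 16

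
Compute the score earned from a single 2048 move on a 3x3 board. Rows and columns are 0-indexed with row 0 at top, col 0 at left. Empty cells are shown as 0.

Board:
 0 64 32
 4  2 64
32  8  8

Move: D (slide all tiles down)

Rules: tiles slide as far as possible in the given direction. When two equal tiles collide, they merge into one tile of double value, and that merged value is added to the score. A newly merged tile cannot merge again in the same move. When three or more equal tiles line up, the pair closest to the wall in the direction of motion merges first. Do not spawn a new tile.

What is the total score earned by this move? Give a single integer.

Answer: 0

Derivation:
Slide down:
col 0: [0, 4, 32] -> [0, 4, 32]  score +0 (running 0)
col 1: [64, 2, 8] -> [64, 2, 8]  score +0 (running 0)
col 2: [32, 64, 8] -> [32, 64, 8]  score +0 (running 0)
Board after move:
 0 64 32
 4  2 64
32  8  8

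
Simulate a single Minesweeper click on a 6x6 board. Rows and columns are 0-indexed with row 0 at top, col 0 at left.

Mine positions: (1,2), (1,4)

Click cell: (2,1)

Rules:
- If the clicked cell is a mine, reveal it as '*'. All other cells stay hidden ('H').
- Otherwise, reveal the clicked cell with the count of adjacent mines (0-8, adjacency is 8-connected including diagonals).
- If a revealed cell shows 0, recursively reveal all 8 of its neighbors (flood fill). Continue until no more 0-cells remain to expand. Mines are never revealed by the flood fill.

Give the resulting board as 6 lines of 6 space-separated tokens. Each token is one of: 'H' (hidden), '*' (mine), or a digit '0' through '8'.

H H H H H H
H H H H H H
H 1 H H H H
H H H H H H
H H H H H H
H H H H H H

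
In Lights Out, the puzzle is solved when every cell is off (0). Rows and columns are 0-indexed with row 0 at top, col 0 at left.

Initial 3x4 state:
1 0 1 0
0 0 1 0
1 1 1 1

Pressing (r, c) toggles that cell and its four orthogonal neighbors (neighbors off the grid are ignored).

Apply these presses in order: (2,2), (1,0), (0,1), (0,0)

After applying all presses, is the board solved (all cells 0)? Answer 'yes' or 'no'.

After press 1 at (2,2):
1 0 1 0
0 0 0 0
1 0 0 0

After press 2 at (1,0):
0 0 1 0
1 1 0 0
0 0 0 0

After press 3 at (0,1):
1 1 0 0
1 0 0 0
0 0 0 0

After press 4 at (0,0):
0 0 0 0
0 0 0 0
0 0 0 0

Lights still on: 0

Answer: yes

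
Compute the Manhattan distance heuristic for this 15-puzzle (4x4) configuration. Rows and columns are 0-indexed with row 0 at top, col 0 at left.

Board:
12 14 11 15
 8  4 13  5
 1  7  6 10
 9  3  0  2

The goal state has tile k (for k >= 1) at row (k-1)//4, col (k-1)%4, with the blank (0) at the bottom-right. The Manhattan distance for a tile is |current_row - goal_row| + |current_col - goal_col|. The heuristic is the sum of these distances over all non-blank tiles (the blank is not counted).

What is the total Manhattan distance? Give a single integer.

Answer: 45

Derivation:
Tile 12: (0,0)->(2,3) = 5
Tile 14: (0,1)->(3,1) = 3
Tile 11: (0,2)->(2,2) = 2
Tile 15: (0,3)->(3,2) = 4
Tile 8: (1,0)->(1,3) = 3
Tile 4: (1,1)->(0,3) = 3
Tile 13: (1,2)->(3,0) = 4
Tile 5: (1,3)->(1,0) = 3
Tile 1: (2,0)->(0,0) = 2
Tile 7: (2,1)->(1,2) = 2
Tile 6: (2,2)->(1,1) = 2
Tile 10: (2,3)->(2,1) = 2
Tile 9: (3,0)->(2,0) = 1
Tile 3: (3,1)->(0,2) = 4
Tile 2: (3,3)->(0,1) = 5
Sum: 5 + 3 + 2 + 4 + 3 + 3 + 4 + 3 + 2 + 2 + 2 + 2 + 1 + 4 + 5 = 45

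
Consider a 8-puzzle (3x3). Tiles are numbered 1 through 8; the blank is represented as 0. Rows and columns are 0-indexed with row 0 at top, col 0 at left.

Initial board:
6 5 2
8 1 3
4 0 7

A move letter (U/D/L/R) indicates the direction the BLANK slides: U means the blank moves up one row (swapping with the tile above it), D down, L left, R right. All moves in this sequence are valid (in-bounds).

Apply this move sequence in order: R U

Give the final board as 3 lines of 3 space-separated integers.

After move 1 (R):
6 5 2
8 1 3
4 7 0

After move 2 (U):
6 5 2
8 1 0
4 7 3

Answer: 6 5 2
8 1 0
4 7 3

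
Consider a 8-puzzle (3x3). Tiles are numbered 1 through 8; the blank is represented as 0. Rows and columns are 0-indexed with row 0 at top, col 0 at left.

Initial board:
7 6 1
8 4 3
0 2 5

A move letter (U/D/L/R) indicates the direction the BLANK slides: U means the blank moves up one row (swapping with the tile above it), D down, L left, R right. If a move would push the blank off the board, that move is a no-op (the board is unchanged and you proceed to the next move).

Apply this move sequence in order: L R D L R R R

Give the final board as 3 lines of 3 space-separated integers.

Answer: 7 6 1
8 4 3
2 5 0

Derivation:
After move 1 (L):
7 6 1
8 4 3
0 2 5

After move 2 (R):
7 6 1
8 4 3
2 0 5

After move 3 (D):
7 6 1
8 4 3
2 0 5

After move 4 (L):
7 6 1
8 4 3
0 2 5

After move 5 (R):
7 6 1
8 4 3
2 0 5

After move 6 (R):
7 6 1
8 4 3
2 5 0

After move 7 (R):
7 6 1
8 4 3
2 5 0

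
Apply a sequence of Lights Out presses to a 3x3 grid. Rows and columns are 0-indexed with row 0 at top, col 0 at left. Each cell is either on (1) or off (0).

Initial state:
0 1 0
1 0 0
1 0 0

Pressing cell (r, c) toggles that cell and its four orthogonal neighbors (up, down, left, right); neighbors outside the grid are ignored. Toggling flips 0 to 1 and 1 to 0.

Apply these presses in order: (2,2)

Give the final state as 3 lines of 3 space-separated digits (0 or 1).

Answer: 0 1 0
1 0 1
1 1 1

Derivation:
After press 1 at (2,2):
0 1 0
1 0 1
1 1 1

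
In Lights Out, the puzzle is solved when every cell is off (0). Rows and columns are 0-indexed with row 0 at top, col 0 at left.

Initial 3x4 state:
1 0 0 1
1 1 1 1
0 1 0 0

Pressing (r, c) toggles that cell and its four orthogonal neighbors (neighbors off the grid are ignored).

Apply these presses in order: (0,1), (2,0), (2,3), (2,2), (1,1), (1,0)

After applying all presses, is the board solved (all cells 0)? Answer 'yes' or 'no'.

After press 1 at (0,1):
0 1 1 1
1 0 1 1
0 1 0 0

After press 2 at (2,0):
0 1 1 1
0 0 1 1
1 0 0 0

After press 3 at (2,3):
0 1 1 1
0 0 1 0
1 0 1 1

After press 4 at (2,2):
0 1 1 1
0 0 0 0
1 1 0 0

After press 5 at (1,1):
0 0 1 1
1 1 1 0
1 0 0 0

After press 6 at (1,0):
1 0 1 1
0 0 1 0
0 0 0 0

Lights still on: 4

Answer: no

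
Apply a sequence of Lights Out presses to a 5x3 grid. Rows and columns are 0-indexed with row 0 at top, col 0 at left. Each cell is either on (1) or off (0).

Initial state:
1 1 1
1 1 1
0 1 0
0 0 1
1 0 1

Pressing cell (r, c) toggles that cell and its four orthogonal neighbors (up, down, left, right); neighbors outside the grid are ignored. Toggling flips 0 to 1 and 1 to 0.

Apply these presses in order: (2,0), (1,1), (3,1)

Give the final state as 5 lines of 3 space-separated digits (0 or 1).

Answer: 1 0 1
1 0 0
1 0 0
0 1 0
1 1 1

Derivation:
After press 1 at (2,0):
1 1 1
0 1 1
1 0 0
1 0 1
1 0 1

After press 2 at (1,1):
1 0 1
1 0 0
1 1 0
1 0 1
1 0 1

After press 3 at (3,1):
1 0 1
1 0 0
1 0 0
0 1 0
1 1 1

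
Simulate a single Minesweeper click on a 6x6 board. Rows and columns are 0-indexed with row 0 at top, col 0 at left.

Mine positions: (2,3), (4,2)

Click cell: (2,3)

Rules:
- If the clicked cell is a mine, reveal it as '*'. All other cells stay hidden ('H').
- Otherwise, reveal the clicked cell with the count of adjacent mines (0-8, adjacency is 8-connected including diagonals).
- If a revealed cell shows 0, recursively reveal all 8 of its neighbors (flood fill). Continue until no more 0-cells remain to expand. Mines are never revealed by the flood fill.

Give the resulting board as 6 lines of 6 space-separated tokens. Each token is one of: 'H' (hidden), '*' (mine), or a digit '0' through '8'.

H H H H H H
H H H H H H
H H H * H H
H H H H H H
H H H H H H
H H H H H H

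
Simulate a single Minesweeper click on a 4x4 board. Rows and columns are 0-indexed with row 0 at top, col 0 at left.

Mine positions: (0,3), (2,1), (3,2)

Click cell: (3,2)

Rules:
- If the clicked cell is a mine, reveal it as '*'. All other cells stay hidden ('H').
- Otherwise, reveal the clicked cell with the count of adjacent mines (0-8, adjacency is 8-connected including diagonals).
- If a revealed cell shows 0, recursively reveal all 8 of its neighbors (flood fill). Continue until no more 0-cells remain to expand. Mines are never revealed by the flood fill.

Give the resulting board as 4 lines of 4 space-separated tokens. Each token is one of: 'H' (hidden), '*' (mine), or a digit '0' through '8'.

H H H H
H H H H
H H H H
H H * H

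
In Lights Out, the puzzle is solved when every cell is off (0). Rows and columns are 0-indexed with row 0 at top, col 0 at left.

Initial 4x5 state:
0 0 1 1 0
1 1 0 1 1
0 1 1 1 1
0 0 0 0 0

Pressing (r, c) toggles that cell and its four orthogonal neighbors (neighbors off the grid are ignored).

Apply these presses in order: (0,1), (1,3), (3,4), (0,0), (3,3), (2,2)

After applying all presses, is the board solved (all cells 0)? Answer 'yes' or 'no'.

Answer: yes

Derivation:
After press 1 at (0,1):
1 1 0 1 0
1 0 0 1 1
0 1 1 1 1
0 0 0 0 0

After press 2 at (1,3):
1 1 0 0 0
1 0 1 0 0
0 1 1 0 1
0 0 0 0 0

After press 3 at (3,4):
1 1 0 0 0
1 0 1 0 0
0 1 1 0 0
0 0 0 1 1

After press 4 at (0,0):
0 0 0 0 0
0 0 1 0 0
0 1 1 0 0
0 0 0 1 1

After press 5 at (3,3):
0 0 0 0 0
0 0 1 0 0
0 1 1 1 0
0 0 1 0 0

After press 6 at (2,2):
0 0 0 0 0
0 0 0 0 0
0 0 0 0 0
0 0 0 0 0

Lights still on: 0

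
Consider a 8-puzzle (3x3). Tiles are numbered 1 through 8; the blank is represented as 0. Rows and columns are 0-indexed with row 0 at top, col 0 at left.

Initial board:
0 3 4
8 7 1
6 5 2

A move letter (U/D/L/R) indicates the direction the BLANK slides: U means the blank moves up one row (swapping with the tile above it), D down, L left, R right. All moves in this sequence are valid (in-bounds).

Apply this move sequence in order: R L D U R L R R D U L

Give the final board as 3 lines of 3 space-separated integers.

After move 1 (R):
3 0 4
8 7 1
6 5 2

After move 2 (L):
0 3 4
8 7 1
6 5 2

After move 3 (D):
8 3 4
0 7 1
6 5 2

After move 4 (U):
0 3 4
8 7 1
6 5 2

After move 5 (R):
3 0 4
8 7 1
6 5 2

After move 6 (L):
0 3 4
8 7 1
6 5 2

After move 7 (R):
3 0 4
8 7 1
6 5 2

After move 8 (R):
3 4 0
8 7 1
6 5 2

After move 9 (D):
3 4 1
8 7 0
6 5 2

After move 10 (U):
3 4 0
8 7 1
6 5 2

After move 11 (L):
3 0 4
8 7 1
6 5 2

Answer: 3 0 4
8 7 1
6 5 2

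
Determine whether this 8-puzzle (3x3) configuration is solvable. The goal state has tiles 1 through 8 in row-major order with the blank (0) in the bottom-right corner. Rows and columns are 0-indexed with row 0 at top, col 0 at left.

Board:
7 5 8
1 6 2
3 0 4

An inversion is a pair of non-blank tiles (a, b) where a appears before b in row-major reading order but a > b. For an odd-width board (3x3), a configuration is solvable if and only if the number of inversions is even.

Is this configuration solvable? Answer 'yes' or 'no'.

Inversions (pairs i<j in row-major order where tile[i] > tile[j] > 0): 18
18 is even, so the puzzle is solvable.

Answer: yes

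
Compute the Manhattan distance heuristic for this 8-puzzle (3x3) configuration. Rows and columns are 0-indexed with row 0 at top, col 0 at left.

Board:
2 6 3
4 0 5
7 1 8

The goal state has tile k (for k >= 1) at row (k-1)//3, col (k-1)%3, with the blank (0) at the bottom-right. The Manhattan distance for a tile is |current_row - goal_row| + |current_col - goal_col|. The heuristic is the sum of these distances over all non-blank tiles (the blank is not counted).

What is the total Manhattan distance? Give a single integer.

Answer: 8

Derivation:
Tile 2: (0,0)->(0,1) = 1
Tile 6: (0,1)->(1,2) = 2
Tile 3: (0,2)->(0,2) = 0
Tile 4: (1,0)->(1,0) = 0
Tile 5: (1,2)->(1,1) = 1
Tile 7: (2,0)->(2,0) = 0
Tile 1: (2,1)->(0,0) = 3
Tile 8: (2,2)->(2,1) = 1
Sum: 1 + 2 + 0 + 0 + 1 + 0 + 3 + 1 = 8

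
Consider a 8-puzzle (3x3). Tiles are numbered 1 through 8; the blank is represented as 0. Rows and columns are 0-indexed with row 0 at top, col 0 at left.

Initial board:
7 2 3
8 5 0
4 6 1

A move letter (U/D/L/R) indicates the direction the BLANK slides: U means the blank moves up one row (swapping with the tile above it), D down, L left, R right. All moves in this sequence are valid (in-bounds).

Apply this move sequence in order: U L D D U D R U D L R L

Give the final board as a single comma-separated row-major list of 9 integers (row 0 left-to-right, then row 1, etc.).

After move 1 (U):
7 2 0
8 5 3
4 6 1

After move 2 (L):
7 0 2
8 5 3
4 6 1

After move 3 (D):
7 5 2
8 0 3
4 6 1

After move 4 (D):
7 5 2
8 6 3
4 0 1

After move 5 (U):
7 5 2
8 0 3
4 6 1

After move 6 (D):
7 5 2
8 6 3
4 0 1

After move 7 (R):
7 5 2
8 6 3
4 1 0

After move 8 (U):
7 5 2
8 6 0
4 1 3

After move 9 (D):
7 5 2
8 6 3
4 1 0

After move 10 (L):
7 5 2
8 6 3
4 0 1

After move 11 (R):
7 5 2
8 6 3
4 1 0

After move 12 (L):
7 5 2
8 6 3
4 0 1

Answer: 7, 5, 2, 8, 6, 3, 4, 0, 1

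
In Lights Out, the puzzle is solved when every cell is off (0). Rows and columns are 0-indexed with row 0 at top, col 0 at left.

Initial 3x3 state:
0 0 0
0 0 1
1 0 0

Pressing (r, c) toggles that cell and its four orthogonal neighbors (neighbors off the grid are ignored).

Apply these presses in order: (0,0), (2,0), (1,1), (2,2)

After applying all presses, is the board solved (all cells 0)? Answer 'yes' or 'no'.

After press 1 at (0,0):
1 1 0
1 0 1
1 0 0

After press 2 at (2,0):
1 1 0
0 0 1
0 1 0

After press 3 at (1,1):
1 0 0
1 1 0
0 0 0

After press 4 at (2,2):
1 0 0
1 1 1
0 1 1

Lights still on: 6

Answer: no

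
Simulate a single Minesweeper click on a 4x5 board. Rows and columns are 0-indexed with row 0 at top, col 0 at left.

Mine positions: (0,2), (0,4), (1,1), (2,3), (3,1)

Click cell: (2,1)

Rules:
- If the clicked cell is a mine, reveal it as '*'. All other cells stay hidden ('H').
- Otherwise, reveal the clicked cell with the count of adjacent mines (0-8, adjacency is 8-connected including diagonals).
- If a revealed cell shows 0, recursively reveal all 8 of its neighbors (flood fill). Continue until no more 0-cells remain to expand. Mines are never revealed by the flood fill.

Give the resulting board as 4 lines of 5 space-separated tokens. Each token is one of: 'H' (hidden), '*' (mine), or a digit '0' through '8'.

H H H H H
H H H H H
H 2 H H H
H H H H H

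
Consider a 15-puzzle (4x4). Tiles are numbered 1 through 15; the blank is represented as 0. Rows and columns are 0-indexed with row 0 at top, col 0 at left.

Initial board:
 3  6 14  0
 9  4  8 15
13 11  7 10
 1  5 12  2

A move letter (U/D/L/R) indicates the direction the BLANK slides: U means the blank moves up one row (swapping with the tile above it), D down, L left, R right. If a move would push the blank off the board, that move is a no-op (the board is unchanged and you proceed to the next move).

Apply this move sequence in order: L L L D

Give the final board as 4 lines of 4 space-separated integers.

Answer:  9  3  6 14
 0  4  8 15
13 11  7 10
 1  5 12  2

Derivation:
After move 1 (L):
 3  6  0 14
 9  4  8 15
13 11  7 10
 1  5 12  2

After move 2 (L):
 3  0  6 14
 9  4  8 15
13 11  7 10
 1  5 12  2

After move 3 (L):
 0  3  6 14
 9  4  8 15
13 11  7 10
 1  5 12  2

After move 4 (D):
 9  3  6 14
 0  4  8 15
13 11  7 10
 1  5 12  2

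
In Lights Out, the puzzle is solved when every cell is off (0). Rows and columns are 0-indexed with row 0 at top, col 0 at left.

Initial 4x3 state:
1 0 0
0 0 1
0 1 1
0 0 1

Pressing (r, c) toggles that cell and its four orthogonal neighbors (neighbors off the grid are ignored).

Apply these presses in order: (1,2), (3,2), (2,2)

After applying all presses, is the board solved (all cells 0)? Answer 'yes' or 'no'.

After press 1 at (1,2):
1 0 1
0 1 0
0 1 0
0 0 1

After press 2 at (3,2):
1 0 1
0 1 0
0 1 1
0 1 0

After press 3 at (2,2):
1 0 1
0 1 1
0 0 0
0 1 1

Lights still on: 6

Answer: no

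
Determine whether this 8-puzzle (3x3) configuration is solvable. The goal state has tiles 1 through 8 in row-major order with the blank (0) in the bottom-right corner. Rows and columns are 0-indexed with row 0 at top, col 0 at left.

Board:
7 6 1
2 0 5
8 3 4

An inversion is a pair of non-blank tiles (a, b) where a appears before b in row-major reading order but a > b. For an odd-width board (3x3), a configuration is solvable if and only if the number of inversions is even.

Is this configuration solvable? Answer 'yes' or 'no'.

Answer: no

Derivation:
Inversions (pairs i<j in row-major order where tile[i] > tile[j] > 0): 15
15 is odd, so the puzzle is not solvable.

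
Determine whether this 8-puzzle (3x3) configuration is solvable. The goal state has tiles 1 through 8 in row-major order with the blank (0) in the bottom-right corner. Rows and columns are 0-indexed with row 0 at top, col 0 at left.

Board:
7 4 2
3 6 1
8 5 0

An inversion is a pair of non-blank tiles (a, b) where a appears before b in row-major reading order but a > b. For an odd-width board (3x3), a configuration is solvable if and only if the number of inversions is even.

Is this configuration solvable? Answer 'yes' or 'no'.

Answer: yes

Derivation:
Inversions (pairs i<j in row-major order where tile[i] > tile[j] > 0): 14
14 is even, so the puzzle is solvable.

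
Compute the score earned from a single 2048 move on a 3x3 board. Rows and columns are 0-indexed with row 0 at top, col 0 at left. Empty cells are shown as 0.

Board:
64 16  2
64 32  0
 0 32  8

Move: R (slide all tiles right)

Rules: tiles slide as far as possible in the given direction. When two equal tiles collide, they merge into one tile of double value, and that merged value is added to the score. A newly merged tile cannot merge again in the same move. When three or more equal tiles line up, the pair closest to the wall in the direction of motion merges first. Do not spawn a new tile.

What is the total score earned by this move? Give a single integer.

Slide right:
row 0: [64, 16, 2] -> [64, 16, 2]  score +0 (running 0)
row 1: [64, 32, 0] -> [0, 64, 32]  score +0 (running 0)
row 2: [0, 32, 8] -> [0, 32, 8]  score +0 (running 0)
Board after move:
64 16  2
 0 64 32
 0 32  8

Answer: 0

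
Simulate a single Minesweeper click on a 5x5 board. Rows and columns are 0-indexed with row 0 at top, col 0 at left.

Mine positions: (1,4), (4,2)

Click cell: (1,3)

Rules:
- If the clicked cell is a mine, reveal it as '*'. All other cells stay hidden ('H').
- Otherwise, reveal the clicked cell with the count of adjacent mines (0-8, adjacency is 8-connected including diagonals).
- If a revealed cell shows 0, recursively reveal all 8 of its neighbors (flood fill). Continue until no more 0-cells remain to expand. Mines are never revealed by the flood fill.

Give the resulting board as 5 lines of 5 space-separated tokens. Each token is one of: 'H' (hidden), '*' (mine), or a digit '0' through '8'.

H H H H H
H H H 1 H
H H H H H
H H H H H
H H H H H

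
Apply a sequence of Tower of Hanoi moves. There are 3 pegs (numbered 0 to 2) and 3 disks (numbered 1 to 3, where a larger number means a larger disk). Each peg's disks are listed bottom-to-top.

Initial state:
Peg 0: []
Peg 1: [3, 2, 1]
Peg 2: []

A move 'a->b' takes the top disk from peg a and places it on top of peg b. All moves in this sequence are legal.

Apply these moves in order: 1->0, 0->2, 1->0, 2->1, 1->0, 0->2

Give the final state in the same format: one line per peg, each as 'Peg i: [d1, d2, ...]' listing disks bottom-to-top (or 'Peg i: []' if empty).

After move 1 (1->0):
Peg 0: [1]
Peg 1: [3, 2]
Peg 2: []

After move 2 (0->2):
Peg 0: []
Peg 1: [3, 2]
Peg 2: [1]

After move 3 (1->0):
Peg 0: [2]
Peg 1: [3]
Peg 2: [1]

After move 4 (2->1):
Peg 0: [2]
Peg 1: [3, 1]
Peg 2: []

After move 5 (1->0):
Peg 0: [2, 1]
Peg 1: [3]
Peg 2: []

After move 6 (0->2):
Peg 0: [2]
Peg 1: [3]
Peg 2: [1]

Answer: Peg 0: [2]
Peg 1: [3]
Peg 2: [1]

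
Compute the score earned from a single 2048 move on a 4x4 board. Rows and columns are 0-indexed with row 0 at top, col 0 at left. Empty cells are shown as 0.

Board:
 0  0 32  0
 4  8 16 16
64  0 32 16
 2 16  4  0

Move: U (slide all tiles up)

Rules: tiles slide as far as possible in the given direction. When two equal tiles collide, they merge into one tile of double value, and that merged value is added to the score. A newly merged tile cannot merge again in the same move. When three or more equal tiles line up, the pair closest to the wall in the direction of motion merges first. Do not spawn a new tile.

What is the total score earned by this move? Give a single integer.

Slide up:
col 0: [0, 4, 64, 2] -> [4, 64, 2, 0]  score +0 (running 0)
col 1: [0, 8, 0, 16] -> [8, 16, 0, 0]  score +0 (running 0)
col 2: [32, 16, 32, 4] -> [32, 16, 32, 4]  score +0 (running 0)
col 3: [0, 16, 16, 0] -> [32, 0, 0, 0]  score +32 (running 32)
Board after move:
 4  8 32 32
64 16 16  0
 2  0 32  0
 0  0  4  0

Answer: 32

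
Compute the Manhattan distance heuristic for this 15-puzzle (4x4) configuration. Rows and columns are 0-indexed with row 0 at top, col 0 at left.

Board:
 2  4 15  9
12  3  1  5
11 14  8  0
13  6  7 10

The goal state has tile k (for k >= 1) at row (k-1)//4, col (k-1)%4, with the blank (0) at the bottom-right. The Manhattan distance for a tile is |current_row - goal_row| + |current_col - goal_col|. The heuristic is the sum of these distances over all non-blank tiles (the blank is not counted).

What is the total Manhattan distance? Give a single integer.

Answer: 35

Derivation:
Tile 2: at (0,0), goal (0,1), distance |0-0|+|0-1| = 1
Tile 4: at (0,1), goal (0,3), distance |0-0|+|1-3| = 2
Tile 15: at (0,2), goal (3,2), distance |0-3|+|2-2| = 3
Tile 9: at (0,3), goal (2,0), distance |0-2|+|3-0| = 5
Tile 12: at (1,0), goal (2,3), distance |1-2|+|0-3| = 4
Tile 3: at (1,1), goal (0,2), distance |1-0|+|1-2| = 2
Tile 1: at (1,2), goal (0,0), distance |1-0|+|2-0| = 3
Tile 5: at (1,3), goal (1,0), distance |1-1|+|3-0| = 3
Tile 11: at (2,0), goal (2,2), distance |2-2|+|0-2| = 2
Tile 14: at (2,1), goal (3,1), distance |2-3|+|1-1| = 1
Tile 8: at (2,2), goal (1,3), distance |2-1|+|2-3| = 2
Tile 13: at (3,0), goal (3,0), distance |3-3|+|0-0| = 0
Tile 6: at (3,1), goal (1,1), distance |3-1|+|1-1| = 2
Tile 7: at (3,2), goal (1,2), distance |3-1|+|2-2| = 2
Tile 10: at (3,3), goal (2,1), distance |3-2|+|3-1| = 3
Sum: 1 + 2 + 3 + 5 + 4 + 2 + 3 + 3 + 2 + 1 + 2 + 0 + 2 + 2 + 3 = 35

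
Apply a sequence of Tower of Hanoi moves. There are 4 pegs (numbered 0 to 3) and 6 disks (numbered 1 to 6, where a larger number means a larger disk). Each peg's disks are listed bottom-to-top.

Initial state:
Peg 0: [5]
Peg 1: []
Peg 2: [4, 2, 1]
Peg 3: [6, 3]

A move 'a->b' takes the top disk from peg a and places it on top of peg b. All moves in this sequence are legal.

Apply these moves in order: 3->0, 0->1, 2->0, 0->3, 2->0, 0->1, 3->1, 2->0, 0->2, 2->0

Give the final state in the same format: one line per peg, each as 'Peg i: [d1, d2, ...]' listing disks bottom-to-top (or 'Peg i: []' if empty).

Answer: Peg 0: [5, 4]
Peg 1: [3, 2, 1]
Peg 2: []
Peg 3: [6]

Derivation:
After move 1 (3->0):
Peg 0: [5, 3]
Peg 1: []
Peg 2: [4, 2, 1]
Peg 3: [6]

After move 2 (0->1):
Peg 0: [5]
Peg 1: [3]
Peg 2: [4, 2, 1]
Peg 3: [6]

After move 3 (2->0):
Peg 0: [5, 1]
Peg 1: [3]
Peg 2: [4, 2]
Peg 3: [6]

After move 4 (0->3):
Peg 0: [5]
Peg 1: [3]
Peg 2: [4, 2]
Peg 3: [6, 1]

After move 5 (2->0):
Peg 0: [5, 2]
Peg 1: [3]
Peg 2: [4]
Peg 3: [6, 1]

After move 6 (0->1):
Peg 0: [5]
Peg 1: [3, 2]
Peg 2: [4]
Peg 3: [6, 1]

After move 7 (3->1):
Peg 0: [5]
Peg 1: [3, 2, 1]
Peg 2: [4]
Peg 3: [6]

After move 8 (2->0):
Peg 0: [5, 4]
Peg 1: [3, 2, 1]
Peg 2: []
Peg 3: [6]

After move 9 (0->2):
Peg 0: [5]
Peg 1: [3, 2, 1]
Peg 2: [4]
Peg 3: [6]

After move 10 (2->0):
Peg 0: [5, 4]
Peg 1: [3, 2, 1]
Peg 2: []
Peg 3: [6]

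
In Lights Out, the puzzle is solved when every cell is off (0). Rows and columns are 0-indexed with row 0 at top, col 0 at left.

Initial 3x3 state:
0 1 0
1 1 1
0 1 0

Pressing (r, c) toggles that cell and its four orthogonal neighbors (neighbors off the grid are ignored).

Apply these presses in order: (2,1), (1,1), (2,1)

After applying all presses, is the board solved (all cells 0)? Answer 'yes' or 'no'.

After press 1 at (2,1):
0 1 0
1 0 1
1 0 1

After press 2 at (1,1):
0 0 0
0 1 0
1 1 1

After press 3 at (2,1):
0 0 0
0 0 0
0 0 0

Lights still on: 0

Answer: yes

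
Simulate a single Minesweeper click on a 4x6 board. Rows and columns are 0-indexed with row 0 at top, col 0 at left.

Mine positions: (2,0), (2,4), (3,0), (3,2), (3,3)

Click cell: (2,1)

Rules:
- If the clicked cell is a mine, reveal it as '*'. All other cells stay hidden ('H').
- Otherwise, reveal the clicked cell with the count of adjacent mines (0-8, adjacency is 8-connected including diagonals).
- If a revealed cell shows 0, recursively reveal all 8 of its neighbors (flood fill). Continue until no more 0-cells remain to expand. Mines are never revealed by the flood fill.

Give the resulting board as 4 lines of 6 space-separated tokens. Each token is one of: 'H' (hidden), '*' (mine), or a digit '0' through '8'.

H H H H H H
H H H H H H
H 3 H H H H
H H H H H H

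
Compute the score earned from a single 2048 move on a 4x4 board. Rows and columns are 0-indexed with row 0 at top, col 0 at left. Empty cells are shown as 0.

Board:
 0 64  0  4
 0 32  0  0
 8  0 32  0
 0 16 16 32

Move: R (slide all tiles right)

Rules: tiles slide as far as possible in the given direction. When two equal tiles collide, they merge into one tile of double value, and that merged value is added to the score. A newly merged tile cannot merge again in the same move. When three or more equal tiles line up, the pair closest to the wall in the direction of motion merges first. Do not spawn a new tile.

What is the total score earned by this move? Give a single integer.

Answer: 32

Derivation:
Slide right:
row 0: [0, 64, 0, 4] -> [0, 0, 64, 4]  score +0 (running 0)
row 1: [0, 32, 0, 0] -> [0, 0, 0, 32]  score +0 (running 0)
row 2: [8, 0, 32, 0] -> [0, 0, 8, 32]  score +0 (running 0)
row 3: [0, 16, 16, 32] -> [0, 0, 32, 32]  score +32 (running 32)
Board after move:
 0  0 64  4
 0  0  0 32
 0  0  8 32
 0  0 32 32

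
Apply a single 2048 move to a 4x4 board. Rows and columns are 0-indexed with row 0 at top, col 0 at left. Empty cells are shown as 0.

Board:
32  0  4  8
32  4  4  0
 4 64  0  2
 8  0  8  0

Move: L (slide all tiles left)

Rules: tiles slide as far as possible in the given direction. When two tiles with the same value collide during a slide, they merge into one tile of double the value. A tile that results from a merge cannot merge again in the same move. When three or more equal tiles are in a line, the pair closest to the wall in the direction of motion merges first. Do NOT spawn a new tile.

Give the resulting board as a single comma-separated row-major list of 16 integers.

Slide left:
row 0: [32, 0, 4, 8] -> [32, 4, 8, 0]
row 1: [32, 4, 4, 0] -> [32, 8, 0, 0]
row 2: [4, 64, 0, 2] -> [4, 64, 2, 0]
row 3: [8, 0, 8, 0] -> [16, 0, 0, 0]

Answer: 32, 4, 8, 0, 32, 8, 0, 0, 4, 64, 2, 0, 16, 0, 0, 0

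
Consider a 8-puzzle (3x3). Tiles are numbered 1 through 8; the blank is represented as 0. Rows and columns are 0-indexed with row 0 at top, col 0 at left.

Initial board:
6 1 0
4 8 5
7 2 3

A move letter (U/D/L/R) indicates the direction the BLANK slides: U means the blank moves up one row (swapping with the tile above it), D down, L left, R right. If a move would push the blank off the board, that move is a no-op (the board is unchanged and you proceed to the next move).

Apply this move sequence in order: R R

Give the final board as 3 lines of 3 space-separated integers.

Answer: 6 1 0
4 8 5
7 2 3

Derivation:
After move 1 (R):
6 1 0
4 8 5
7 2 3

After move 2 (R):
6 1 0
4 8 5
7 2 3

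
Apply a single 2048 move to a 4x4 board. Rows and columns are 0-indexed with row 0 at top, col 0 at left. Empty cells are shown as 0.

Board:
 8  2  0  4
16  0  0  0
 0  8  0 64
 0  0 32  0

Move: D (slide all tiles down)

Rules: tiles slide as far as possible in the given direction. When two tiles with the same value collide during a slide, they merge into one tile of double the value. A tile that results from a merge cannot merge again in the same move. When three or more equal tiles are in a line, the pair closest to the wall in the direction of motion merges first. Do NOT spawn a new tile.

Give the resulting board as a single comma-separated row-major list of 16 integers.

Slide down:
col 0: [8, 16, 0, 0] -> [0, 0, 8, 16]
col 1: [2, 0, 8, 0] -> [0, 0, 2, 8]
col 2: [0, 0, 0, 32] -> [0, 0, 0, 32]
col 3: [4, 0, 64, 0] -> [0, 0, 4, 64]

Answer: 0, 0, 0, 0, 0, 0, 0, 0, 8, 2, 0, 4, 16, 8, 32, 64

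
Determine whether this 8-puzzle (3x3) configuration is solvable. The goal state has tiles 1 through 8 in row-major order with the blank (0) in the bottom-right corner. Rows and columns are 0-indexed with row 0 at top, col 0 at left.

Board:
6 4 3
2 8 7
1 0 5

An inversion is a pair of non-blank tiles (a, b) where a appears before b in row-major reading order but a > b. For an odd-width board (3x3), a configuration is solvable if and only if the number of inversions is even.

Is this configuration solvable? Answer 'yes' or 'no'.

Answer: yes

Derivation:
Inversions (pairs i<j in row-major order where tile[i] > tile[j] > 0): 16
16 is even, so the puzzle is solvable.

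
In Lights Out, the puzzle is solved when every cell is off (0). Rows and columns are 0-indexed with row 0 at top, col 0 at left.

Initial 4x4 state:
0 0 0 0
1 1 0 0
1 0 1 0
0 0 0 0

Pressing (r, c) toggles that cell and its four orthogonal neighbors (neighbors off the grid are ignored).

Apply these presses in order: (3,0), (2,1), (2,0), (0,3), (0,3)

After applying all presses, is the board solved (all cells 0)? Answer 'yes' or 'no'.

After press 1 at (3,0):
0 0 0 0
1 1 0 0
0 0 1 0
1 1 0 0

After press 2 at (2,1):
0 0 0 0
1 0 0 0
1 1 0 0
1 0 0 0

After press 3 at (2,0):
0 0 0 0
0 0 0 0
0 0 0 0
0 0 0 0

After press 4 at (0,3):
0 0 1 1
0 0 0 1
0 0 0 0
0 0 0 0

After press 5 at (0,3):
0 0 0 0
0 0 0 0
0 0 0 0
0 0 0 0

Lights still on: 0

Answer: yes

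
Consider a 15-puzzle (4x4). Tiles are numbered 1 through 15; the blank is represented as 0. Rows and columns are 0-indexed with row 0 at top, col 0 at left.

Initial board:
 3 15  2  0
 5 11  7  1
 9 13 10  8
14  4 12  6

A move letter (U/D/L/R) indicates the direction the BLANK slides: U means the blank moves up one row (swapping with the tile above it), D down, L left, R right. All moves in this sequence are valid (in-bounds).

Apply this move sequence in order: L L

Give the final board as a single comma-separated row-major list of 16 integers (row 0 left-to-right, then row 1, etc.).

After move 1 (L):
 3 15  0  2
 5 11  7  1
 9 13 10  8
14  4 12  6

After move 2 (L):
 3  0 15  2
 5 11  7  1
 9 13 10  8
14  4 12  6

Answer: 3, 0, 15, 2, 5, 11, 7, 1, 9, 13, 10, 8, 14, 4, 12, 6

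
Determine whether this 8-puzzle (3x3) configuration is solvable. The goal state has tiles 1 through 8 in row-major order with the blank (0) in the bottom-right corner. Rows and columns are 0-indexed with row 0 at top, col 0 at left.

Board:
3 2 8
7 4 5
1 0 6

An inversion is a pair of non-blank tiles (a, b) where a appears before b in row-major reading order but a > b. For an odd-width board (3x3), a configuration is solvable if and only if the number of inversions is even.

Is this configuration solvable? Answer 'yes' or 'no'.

Inversions (pairs i<j in row-major order where tile[i] > tile[j] > 0): 14
14 is even, so the puzzle is solvable.

Answer: yes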